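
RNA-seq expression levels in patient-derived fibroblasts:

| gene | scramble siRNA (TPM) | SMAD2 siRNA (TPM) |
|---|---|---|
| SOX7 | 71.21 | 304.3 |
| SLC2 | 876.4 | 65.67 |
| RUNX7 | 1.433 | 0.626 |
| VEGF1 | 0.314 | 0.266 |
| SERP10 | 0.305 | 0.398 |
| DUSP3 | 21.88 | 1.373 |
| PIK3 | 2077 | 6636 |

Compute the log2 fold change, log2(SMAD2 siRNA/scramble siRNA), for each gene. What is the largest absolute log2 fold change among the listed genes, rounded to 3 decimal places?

3.994

log2(304.3/71.21) = 2.095  (SOX7)
log2(65.67/876.4) = -3.738  (SLC2)
log2(0.626/1.433) = -1.195  (RUNX7)
log2(0.266/0.314) = -0.239  (VEGF1)
log2(0.398/0.305) = 0.384  (SERP10)
log2(1.373/21.88) = -3.994  (DUSP3)
log2(6636/2077) = 1.676  (PIK3)
The largest magnitude belongs to DUSP3.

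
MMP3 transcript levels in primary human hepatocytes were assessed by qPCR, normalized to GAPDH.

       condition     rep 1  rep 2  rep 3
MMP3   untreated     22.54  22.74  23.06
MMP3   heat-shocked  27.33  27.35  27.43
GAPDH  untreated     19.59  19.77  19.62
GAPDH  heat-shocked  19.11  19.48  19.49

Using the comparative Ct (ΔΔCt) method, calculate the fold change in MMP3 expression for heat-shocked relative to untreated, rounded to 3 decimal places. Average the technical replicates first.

Mean Ct: MMP3 untreated 22.780; MMP3 heat-shocked 27.370; GAPDH untreated 19.660; GAPDH heat-shocked 19.360
ΔCt(untreated) = 22.780 − 19.660 = 3.120
ΔCt(heat-shocked) = 27.370 − 19.360 = 8.010
ΔΔCt = 8.010 − 3.120 = 4.890
Fold change = 2^(−4.890) = 0.0337

0.034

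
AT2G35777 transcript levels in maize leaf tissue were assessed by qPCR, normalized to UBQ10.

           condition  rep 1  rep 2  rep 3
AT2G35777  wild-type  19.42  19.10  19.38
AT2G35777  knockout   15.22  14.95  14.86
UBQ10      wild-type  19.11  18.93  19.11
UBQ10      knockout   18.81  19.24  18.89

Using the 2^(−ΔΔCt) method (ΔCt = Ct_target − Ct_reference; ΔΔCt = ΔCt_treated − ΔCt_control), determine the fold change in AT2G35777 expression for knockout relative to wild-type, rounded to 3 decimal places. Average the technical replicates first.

18.636

Mean Ct: AT2G35777 wild-type 19.300; AT2G35777 knockout 15.010; UBQ10 wild-type 19.050; UBQ10 knockout 18.980
ΔCt(wild-type) = 19.300 − 19.050 = 0.250
ΔCt(knockout) = 15.010 − 18.980 = -3.970
ΔΔCt = -3.970 − 0.250 = -4.220
Fold change = 2^(−(-4.220)) = 2^4.220 = 18.6357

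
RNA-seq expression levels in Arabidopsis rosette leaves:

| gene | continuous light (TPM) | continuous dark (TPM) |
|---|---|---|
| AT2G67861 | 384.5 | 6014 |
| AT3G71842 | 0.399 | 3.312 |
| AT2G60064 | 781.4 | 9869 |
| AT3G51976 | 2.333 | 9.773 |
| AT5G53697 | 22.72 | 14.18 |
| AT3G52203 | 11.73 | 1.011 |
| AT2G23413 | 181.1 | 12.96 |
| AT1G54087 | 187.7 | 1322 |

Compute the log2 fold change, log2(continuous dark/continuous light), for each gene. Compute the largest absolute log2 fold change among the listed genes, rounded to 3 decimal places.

3.967

log2(6014/384.5) = 3.967  (AT2G67861)
log2(3.312/0.399) = 3.053  (AT3G71842)
log2(9869/781.4) = 3.659  (AT2G60064)
log2(9.773/2.333) = 2.067  (AT3G51976)
log2(14.18/22.72) = -0.680  (AT5G53697)
log2(1.011/11.73) = -3.536  (AT3G52203)
log2(12.96/181.1) = -3.805  (AT2G23413)
log2(1322/187.7) = 2.816  (AT1G54087)
The largest magnitude belongs to AT2G67861.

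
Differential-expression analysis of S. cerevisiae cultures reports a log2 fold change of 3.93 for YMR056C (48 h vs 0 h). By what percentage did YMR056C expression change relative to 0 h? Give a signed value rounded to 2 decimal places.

1424.22%

Fold change = 2^(3.93) = 15.2422
Percent change = (FC − 1) × 100% = (15.2422 − 1) × 100 = 1424.22%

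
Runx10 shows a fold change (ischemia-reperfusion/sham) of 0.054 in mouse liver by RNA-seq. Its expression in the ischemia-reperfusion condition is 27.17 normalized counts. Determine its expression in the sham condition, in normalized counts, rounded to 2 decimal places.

sham expression = 27.17 / 0.054 = 503.15

503.15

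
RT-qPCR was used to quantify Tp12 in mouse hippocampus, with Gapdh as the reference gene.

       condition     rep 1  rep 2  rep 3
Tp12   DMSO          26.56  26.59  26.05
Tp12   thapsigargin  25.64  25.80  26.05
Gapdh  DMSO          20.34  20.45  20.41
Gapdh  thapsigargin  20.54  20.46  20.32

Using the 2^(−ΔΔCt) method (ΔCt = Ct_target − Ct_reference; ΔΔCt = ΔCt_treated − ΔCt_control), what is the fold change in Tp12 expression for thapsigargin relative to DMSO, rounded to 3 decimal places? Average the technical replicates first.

1.526

Mean Ct: Tp12 DMSO 26.400; Tp12 thapsigargin 25.830; Gapdh DMSO 20.400; Gapdh thapsigargin 20.440
ΔCt(DMSO) = 26.400 − 20.400 = 6.000
ΔCt(thapsigargin) = 25.830 − 20.440 = 5.390
ΔΔCt = 5.390 − 6.000 = -0.610
Fold change = 2^(−(-0.610)) = 2^0.610 = 1.5263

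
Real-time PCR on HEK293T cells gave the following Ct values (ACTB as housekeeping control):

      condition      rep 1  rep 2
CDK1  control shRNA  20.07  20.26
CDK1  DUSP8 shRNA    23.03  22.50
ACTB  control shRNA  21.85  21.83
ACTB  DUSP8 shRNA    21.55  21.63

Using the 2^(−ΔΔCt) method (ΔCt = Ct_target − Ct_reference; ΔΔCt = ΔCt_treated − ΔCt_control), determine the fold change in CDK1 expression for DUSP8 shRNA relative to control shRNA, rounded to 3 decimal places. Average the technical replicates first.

0.139

Mean Ct: CDK1 control shRNA 20.165; CDK1 DUSP8 shRNA 22.765; ACTB control shRNA 21.840; ACTB DUSP8 shRNA 21.590
ΔCt(control shRNA) = 20.165 − 21.840 = -1.675
ΔCt(DUSP8 shRNA) = 22.765 − 21.590 = 1.175
ΔΔCt = 1.175 − (-1.675) = 2.850
Fold change = 2^(−2.850) = 0.1387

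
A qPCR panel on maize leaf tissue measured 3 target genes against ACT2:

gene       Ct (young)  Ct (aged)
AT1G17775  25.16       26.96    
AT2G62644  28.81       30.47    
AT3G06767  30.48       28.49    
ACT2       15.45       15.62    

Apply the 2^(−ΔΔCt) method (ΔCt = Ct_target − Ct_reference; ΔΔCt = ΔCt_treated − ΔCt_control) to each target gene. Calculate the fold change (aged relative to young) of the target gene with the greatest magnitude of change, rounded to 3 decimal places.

4.469

AT1G17775: ΔΔCt = (26.96−15.62) − (25.16−15.45) = 11.34 − 9.71 = 1.63; fold change = 2^-1.63 = 0.323
AT2G62644: ΔΔCt = (30.47−15.62) − (28.81−15.45) = 14.85 − 13.36 = 1.49; fold change = 2^-1.49 = 0.356
AT3G06767: ΔΔCt = (28.49−15.62) − (30.48−15.45) = 12.87 − 15.03 = -2.16; fold change = 2^2.16 = 4.469
AT3G06767 has the largest |ΔΔCt| = 2.16.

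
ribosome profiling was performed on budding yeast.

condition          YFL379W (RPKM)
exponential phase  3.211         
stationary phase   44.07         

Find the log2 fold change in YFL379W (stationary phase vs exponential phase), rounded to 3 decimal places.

Fold change = 44.07 / 3.211 = 13.7247
log2(13.7247) = 3.7787

3.779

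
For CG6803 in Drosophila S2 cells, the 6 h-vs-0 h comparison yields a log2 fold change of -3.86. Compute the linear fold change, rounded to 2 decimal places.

0.07

Fold change = 2^(-3.86) = 0.069
That is, CG6803 drops to 6.9% of the 0 h level.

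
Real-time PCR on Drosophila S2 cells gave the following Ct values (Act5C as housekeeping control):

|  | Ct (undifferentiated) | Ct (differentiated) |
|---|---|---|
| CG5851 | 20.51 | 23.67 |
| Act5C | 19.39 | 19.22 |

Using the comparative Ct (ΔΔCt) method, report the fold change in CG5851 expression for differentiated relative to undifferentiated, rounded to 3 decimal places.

ΔCt(undifferentiated) = 20.510 − 19.390 = 1.120
ΔCt(differentiated) = 23.670 − 19.220 = 4.450
ΔΔCt = 4.450 − 1.120 = 3.330
Fold change = 2^(−3.330) = 0.0994

0.099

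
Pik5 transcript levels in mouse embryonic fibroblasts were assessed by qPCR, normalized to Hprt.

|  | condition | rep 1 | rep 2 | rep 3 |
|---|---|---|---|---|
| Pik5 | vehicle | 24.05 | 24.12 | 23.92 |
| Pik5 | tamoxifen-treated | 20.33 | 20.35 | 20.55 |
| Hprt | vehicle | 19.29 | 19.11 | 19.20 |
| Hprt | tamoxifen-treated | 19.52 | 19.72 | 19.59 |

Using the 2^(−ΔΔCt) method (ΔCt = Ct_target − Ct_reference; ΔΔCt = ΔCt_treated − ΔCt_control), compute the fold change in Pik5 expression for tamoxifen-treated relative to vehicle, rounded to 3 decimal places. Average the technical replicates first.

Mean Ct: Pik5 vehicle 24.030; Pik5 tamoxifen-treated 20.410; Hprt vehicle 19.200; Hprt tamoxifen-treated 19.610
ΔCt(vehicle) = 24.030 − 19.200 = 4.830
ΔCt(tamoxifen-treated) = 20.410 − 19.610 = 0.800
ΔΔCt = 0.800 − 4.830 = -4.030
Fold change = 2^(−(-4.030)) = 2^4.030 = 16.3362

16.336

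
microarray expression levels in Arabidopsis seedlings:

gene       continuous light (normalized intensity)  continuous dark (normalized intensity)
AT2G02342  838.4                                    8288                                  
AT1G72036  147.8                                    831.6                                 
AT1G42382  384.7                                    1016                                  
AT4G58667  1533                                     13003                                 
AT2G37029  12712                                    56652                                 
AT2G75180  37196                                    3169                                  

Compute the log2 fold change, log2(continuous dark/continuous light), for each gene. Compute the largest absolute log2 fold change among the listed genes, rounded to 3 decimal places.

log2(8288/838.4) = 3.305  (AT2G02342)
log2(831.6/147.8) = 2.492  (AT1G72036)
log2(1016/384.7) = 1.401  (AT1G42382)
log2(13003/1533) = 3.084  (AT4G58667)
log2(56652/12712) = 2.156  (AT2G37029)
log2(3169/37196) = -3.553  (AT2G75180)
The largest magnitude belongs to AT2G75180.

3.553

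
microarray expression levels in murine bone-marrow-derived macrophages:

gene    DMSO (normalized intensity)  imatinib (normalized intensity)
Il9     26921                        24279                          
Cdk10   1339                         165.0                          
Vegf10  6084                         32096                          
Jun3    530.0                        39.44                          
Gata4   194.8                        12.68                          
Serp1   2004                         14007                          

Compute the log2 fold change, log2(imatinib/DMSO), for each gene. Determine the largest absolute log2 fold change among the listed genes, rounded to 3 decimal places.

log2(24279/26921) = -0.149  (Il9)
log2(165.0/1339) = -3.021  (Cdk10)
log2(32096/6084) = 2.399  (Vegf10)
log2(39.44/530.0) = -3.748  (Jun3)
log2(12.68/194.8) = -3.941  (Gata4)
log2(14007/2004) = 2.805  (Serp1)
The largest magnitude belongs to Gata4.

3.941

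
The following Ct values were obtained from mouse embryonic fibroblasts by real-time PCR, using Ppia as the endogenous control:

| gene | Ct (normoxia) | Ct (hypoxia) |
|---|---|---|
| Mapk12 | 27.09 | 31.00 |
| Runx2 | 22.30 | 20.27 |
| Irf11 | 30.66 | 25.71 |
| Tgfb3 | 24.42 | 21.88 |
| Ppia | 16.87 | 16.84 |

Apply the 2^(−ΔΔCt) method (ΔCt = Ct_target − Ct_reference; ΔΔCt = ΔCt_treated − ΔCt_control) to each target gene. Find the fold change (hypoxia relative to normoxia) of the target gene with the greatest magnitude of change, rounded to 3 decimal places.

30.274

Mapk12: ΔΔCt = (31.00−16.84) − (27.09−16.87) = 14.16 − 10.22 = 3.94; fold change = 2^-3.94 = 0.065
Runx2: ΔΔCt = (20.27−16.84) − (22.30−16.87) = 3.43 − 5.43 = -2.00; fold change = 2^2.00 = 4.000
Irf11: ΔΔCt = (25.71−16.84) − (30.66−16.87) = 8.87 − 13.79 = -4.92; fold change = 2^4.92 = 30.274
Tgfb3: ΔΔCt = (21.88−16.84) − (24.42−16.87) = 5.04 − 7.55 = -2.51; fold change = 2^2.51 = 5.696
Irf11 has the largest |ΔΔCt| = 4.92.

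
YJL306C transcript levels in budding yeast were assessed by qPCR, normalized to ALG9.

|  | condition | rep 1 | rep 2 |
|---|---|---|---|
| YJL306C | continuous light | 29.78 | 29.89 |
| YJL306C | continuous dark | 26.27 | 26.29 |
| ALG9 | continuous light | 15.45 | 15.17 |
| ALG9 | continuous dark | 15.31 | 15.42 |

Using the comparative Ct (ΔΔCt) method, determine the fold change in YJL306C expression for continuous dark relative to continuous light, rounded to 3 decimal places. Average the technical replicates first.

12.210

Mean Ct: YJL306C continuous light 29.835; YJL306C continuous dark 26.280; ALG9 continuous light 15.310; ALG9 continuous dark 15.365
ΔCt(continuous light) = 29.835 − 15.310 = 14.525
ΔCt(continuous dark) = 26.280 − 15.365 = 10.915
ΔΔCt = 10.915 − 14.525 = -3.610
Fold change = 2^(−(-3.610)) = 2^3.610 = 12.2101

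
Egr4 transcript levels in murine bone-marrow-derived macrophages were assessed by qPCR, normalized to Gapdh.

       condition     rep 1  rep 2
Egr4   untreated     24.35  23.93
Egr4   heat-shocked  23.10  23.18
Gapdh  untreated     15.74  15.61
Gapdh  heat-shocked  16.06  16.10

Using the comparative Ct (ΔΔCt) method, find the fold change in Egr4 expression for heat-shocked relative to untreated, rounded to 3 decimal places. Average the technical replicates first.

Mean Ct: Egr4 untreated 24.140; Egr4 heat-shocked 23.140; Gapdh untreated 15.675; Gapdh heat-shocked 16.080
ΔCt(untreated) = 24.140 − 15.675 = 8.465
ΔCt(heat-shocked) = 23.140 − 16.080 = 7.060
ΔΔCt = 7.060 − 8.465 = -1.405
Fold change = 2^(−(-1.405)) = 2^1.405 = 2.6482

2.648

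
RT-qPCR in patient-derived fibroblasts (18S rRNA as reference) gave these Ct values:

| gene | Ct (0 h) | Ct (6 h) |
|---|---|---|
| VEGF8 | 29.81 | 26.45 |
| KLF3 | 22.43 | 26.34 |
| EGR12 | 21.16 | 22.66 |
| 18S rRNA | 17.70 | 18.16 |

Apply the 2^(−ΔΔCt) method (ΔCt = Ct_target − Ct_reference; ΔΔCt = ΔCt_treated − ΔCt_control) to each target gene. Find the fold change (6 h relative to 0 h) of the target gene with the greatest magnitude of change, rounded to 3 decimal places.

14.123

VEGF8: ΔΔCt = (26.45−18.16) − (29.81−17.70) = 8.29 − 12.11 = -3.82; fold change = 2^3.82 = 14.123
KLF3: ΔΔCt = (26.34−18.16) − (22.43−17.70) = 8.18 − 4.73 = 3.45; fold change = 2^-3.45 = 0.092
EGR12: ΔΔCt = (22.66−18.16) − (21.16−17.70) = 4.50 − 3.46 = 1.04; fold change = 2^-1.04 = 0.486
VEGF8 has the largest |ΔΔCt| = 3.82.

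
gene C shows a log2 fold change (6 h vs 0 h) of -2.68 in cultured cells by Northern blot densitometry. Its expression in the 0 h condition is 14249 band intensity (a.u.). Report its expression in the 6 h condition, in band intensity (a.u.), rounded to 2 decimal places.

2223.43

Fold change = 2^(-2.68) = 0.1560
6 h expression = 14249 × 0.1560 = 2223.43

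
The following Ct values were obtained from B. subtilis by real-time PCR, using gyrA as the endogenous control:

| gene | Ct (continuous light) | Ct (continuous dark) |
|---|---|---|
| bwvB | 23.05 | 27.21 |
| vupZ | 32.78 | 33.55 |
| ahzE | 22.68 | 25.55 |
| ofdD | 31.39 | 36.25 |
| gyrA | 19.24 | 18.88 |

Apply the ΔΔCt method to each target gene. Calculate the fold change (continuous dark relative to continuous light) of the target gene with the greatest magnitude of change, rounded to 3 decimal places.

bwvB: ΔΔCt = (27.21−18.88) − (23.05−19.24) = 8.33 − 3.81 = 4.52; fold change = 2^-4.52 = 0.044
vupZ: ΔΔCt = (33.55−18.88) − (32.78−19.24) = 14.67 − 13.54 = 1.13; fold change = 2^-1.13 = 0.457
ahzE: ΔΔCt = (25.55−18.88) − (22.68−19.24) = 6.67 − 3.44 = 3.23; fold change = 2^-3.23 = 0.107
ofdD: ΔΔCt = (36.25−18.88) − (31.39−19.24) = 17.37 − 12.15 = 5.22; fold change = 2^-5.22 = 0.027
ofdD has the largest |ΔΔCt| = 5.22.

0.027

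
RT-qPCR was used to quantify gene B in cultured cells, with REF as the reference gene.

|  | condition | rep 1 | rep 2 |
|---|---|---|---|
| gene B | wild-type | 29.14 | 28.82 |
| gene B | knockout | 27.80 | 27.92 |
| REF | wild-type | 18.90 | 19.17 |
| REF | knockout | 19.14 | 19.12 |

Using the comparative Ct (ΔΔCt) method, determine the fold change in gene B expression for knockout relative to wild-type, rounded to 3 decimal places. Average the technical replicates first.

2.321

Mean Ct: gene B wild-type 28.980; gene B knockout 27.860; REF wild-type 19.035; REF knockout 19.130
ΔCt(wild-type) = 28.980 − 19.035 = 9.945
ΔCt(knockout) = 27.860 − 19.130 = 8.730
ΔΔCt = 8.730 − 9.945 = -1.215
Fold change = 2^(−(-1.215)) = 2^1.215 = 2.3214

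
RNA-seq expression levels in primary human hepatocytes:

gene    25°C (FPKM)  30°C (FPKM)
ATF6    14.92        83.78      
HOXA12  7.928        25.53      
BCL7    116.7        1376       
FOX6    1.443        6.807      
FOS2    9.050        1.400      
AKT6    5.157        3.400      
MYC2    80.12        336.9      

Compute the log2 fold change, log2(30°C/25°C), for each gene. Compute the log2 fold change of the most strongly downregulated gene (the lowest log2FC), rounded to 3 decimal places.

-2.692

log2(83.78/14.92) = 2.489  (ATF6)
log2(25.53/7.928) = 1.687  (HOXA12)
log2(1376/116.7) = 3.560  (BCL7)
log2(6.807/1.443) = 2.238  (FOX6)
log2(1.400/9.050) = -2.692  (FOS2)
log2(3.400/5.157) = -0.601  (AKT6)
log2(336.9/80.12) = 2.072  (MYC2)
FOS2 is most strongly downregulated.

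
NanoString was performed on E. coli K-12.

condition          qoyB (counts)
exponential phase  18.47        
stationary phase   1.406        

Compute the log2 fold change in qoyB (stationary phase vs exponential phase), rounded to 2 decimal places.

-3.72

Fold change = 1.406 / 18.47 = 0.0761
log2(0.0761) = -3.716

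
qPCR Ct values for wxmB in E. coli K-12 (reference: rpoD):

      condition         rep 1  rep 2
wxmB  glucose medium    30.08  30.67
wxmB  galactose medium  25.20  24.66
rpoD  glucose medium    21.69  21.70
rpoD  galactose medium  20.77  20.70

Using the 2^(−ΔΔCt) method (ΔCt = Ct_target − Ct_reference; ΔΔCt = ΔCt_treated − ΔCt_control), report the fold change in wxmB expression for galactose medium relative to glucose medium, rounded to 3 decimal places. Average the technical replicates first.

22.393

Mean Ct: wxmB glucose medium 30.375; wxmB galactose medium 24.930; rpoD glucose medium 21.695; rpoD galactose medium 20.735
ΔCt(glucose medium) = 30.375 − 21.695 = 8.680
ΔCt(galactose medium) = 24.930 − 20.735 = 4.195
ΔΔCt = 4.195 − 8.680 = -4.485
Fold change = 2^(−(-4.485)) = 2^4.485 = 22.3934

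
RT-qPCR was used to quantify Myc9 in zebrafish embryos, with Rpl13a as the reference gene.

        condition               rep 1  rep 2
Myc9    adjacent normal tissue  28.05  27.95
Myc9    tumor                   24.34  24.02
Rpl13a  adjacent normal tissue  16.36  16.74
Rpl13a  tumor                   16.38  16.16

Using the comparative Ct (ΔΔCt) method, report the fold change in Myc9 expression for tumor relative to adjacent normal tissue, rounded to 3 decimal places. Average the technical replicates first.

Mean Ct: Myc9 adjacent normal tissue 28.000; Myc9 tumor 24.180; Rpl13a adjacent normal tissue 16.550; Rpl13a tumor 16.270
ΔCt(adjacent normal tissue) = 28.000 − 16.550 = 11.450
ΔCt(tumor) = 24.180 − 16.270 = 7.910
ΔΔCt = 7.910 − 11.450 = -3.540
Fold change = 2^(−(-3.540)) = 2^3.540 = 11.6318

11.632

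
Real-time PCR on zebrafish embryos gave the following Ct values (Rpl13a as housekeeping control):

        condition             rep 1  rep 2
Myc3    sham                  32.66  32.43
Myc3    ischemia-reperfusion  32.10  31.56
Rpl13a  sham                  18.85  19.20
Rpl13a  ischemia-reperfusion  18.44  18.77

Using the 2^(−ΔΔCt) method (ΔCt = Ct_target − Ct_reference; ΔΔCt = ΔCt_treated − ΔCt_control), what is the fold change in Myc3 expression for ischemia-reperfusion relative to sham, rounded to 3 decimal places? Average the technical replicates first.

1.227

Mean Ct: Myc3 sham 32.545; Myc3 ischemia-reperfusion 31.830; Rpl13a sham 19.025; Rpl13a ischemia-reperfusion 18.605
ΔCt(sham) = 32.545 − 19.025 = 13.520
ΔCt(ischemia-reperfusion) = 31.830 − 18.605 = 13.225
ΔΔCt = 13.225 − 13.520 = -0.295
Fold change = 2^(−(-0.295)) = 2^0.295 = 1.2269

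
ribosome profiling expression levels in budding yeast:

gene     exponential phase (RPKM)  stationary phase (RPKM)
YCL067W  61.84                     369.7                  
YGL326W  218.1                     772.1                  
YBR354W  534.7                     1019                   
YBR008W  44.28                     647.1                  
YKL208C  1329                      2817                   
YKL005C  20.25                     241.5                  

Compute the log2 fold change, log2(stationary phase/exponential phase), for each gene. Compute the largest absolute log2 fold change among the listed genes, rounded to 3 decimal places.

3.869

log2(369.7/61.84) = 2.580  (YCL067W)
log2(772.1/218.1) = 1.824  (YGL326W)
log2(1019/534.7) = 0.930  (YBR354W)
log2(647.1/44.28) = 3.869  (YBR008W)
log2(2817/1329) = 1.084  (YKL208C)
log2(241.5/20.25) = 3.576  (YKL005C)
The largest magnitude belongs to YBR008W.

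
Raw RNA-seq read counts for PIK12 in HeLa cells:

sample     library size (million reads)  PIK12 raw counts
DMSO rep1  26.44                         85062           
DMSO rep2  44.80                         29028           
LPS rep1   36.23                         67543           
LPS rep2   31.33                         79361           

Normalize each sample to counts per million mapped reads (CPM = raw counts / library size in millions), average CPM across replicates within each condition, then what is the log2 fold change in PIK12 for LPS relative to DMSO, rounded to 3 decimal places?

0.186

CPM(DMSO rep1) = 85062 / 26.44 = 3217.1710
CPM(DMSO rep2) = 29028 / 44.80 = 647.9464
CPM(LPS rep1) = 67543 / 36.23 = 1864.2837
CPM(LPS rep2) = 79361 / 31.33 = 2533.0673
mean CPM(DMSO) = 1932.5587; mean CPM(LPS) = 2198.6755
Fold change = 2198.6755 / 1932.5587 = 1.13770
log2(1.13770) = 0.1861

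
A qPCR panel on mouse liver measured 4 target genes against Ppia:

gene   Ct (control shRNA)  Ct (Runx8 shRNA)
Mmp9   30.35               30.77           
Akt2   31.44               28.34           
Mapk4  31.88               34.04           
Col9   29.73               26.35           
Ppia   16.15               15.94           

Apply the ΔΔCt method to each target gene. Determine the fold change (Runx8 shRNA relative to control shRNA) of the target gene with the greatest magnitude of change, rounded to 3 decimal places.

9.000

Mmp9: ΔΔCt = (30.77−15.94) − (30.35−16.15) = 14.83 − 14.20 = 0.63; fold change = 2^-0.63 = 0.646
Akt2: ΔΔCt = (28.34−15.94) − (31.44−16.15) = 12.40 − 15.29 = -2.89; fold change = 2^2.89 = 7.413
Mapk4: ΔΔCt = (34.04−15.94) − (31.88−16.15) = 18.10 − 15.73 = 2.37; fold change = 2^-2.37 = 0.193
Col9: ΔΔCt = (26.35−15.94) − (29.73−16.15) = 10.41 − 13.58 = -3.17; fold change = 2^3.17 = 9.000
Col9 has the largest |ΔΔCt| = 3.17.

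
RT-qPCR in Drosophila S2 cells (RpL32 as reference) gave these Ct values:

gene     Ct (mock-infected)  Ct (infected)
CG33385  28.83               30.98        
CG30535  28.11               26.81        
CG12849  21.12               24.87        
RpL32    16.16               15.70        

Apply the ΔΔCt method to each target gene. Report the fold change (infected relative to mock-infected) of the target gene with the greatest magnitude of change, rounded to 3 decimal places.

CG33385: ΔΔCt = (30.98−15.70) − (28.83−16.16) = 15.28 − 12.67 = 2.61; fold change = 2^-2.61 = 0.164
CG30535: ΔΔCt = (26.81−15.70) − (28.11−16.16) = 11.11 − 11.95 = -0.84; fold change = 2^0.84 = 1.790
CG12849: ΔΔCt = (24.87−15.70) − (21.12−16.16) = 9.17 − 4.96 = 4.21; fold change = 2^-4.21 = 0.054
CG12849 has the largest |ΔΔCt| = 4.21.

0.054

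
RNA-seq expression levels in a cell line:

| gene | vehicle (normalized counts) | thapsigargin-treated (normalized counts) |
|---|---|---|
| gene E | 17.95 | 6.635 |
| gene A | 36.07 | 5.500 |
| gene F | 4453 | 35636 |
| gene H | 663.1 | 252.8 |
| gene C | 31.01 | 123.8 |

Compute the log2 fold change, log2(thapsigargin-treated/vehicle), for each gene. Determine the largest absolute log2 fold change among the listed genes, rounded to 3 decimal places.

3.000

log2(6.635/17.95) = -1.436  (gene E)
log2(5.500/36.07) = -2.713  (gene A)
log2(35636/4453) = 3.000  (gene F)
log2(252.8/663.1) = -1.391  (gene H)
log2(123.8/31.01) = 1.997  (gene C)
The largest magnitude belongs to gene F.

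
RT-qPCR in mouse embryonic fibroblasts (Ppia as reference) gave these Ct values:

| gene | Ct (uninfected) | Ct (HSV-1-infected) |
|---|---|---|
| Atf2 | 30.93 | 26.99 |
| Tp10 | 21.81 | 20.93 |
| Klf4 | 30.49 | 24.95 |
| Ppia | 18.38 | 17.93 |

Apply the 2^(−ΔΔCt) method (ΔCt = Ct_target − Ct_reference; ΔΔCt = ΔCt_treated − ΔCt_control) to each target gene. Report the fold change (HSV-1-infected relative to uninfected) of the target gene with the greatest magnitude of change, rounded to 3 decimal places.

Atf2: ΔΔCt = (26.99−17.93) − (30.93−18.38) = 9.06 − 12.55 = -3.49; fold change = 2^3.49 = 11.236
Tp10: ΔΔCt = (20.93−17.93) − (21.81−18.38) = 3.00 − 3.43 = -0.43; fold change = 2^0.43 = 1.347
Klf4: ΔΔCt = (24.95−17.93) − (30.49−18.38) = 7.02 − 12.11 = -5.09; fold change = 2^5.09 = 34.060
Klf4 has the largest |ΔΔCt| = 5.09.

34.060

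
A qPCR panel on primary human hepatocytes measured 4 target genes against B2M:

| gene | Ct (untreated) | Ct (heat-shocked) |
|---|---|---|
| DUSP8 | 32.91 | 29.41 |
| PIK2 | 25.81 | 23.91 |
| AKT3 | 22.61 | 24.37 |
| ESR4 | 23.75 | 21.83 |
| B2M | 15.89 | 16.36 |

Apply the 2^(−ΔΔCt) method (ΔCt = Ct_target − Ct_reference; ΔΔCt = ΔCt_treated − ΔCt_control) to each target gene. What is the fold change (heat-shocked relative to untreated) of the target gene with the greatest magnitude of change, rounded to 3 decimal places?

DUSP8: ΔΔCt = (29.41−16.36) − (32.91−15.89) = 13.05 − 17.02 = -3.97; fold change = 2^3.97 = 15.671
PIK2: ΔΔCt = (23.91−16.36) − (25.81−15.89) = 7.55 − 9.92 = -2.37; fold change = 2^2.37 = 5.169
AKT3: ΔΔCt = (24.37−16.36) − (22.61−15.89) = 8.01 − 6.72 = 1.29; fold change = 2^-1.29 = 0.409
ESR4: ΔΔCt = (21.83−16.36) − (23.75−15.89) = 5.47 − 7.86 = -2.39; fold change = 2^2.39 = 5.242
DUSP8 has the largest |ΔΔCt| = 3.97.

15.671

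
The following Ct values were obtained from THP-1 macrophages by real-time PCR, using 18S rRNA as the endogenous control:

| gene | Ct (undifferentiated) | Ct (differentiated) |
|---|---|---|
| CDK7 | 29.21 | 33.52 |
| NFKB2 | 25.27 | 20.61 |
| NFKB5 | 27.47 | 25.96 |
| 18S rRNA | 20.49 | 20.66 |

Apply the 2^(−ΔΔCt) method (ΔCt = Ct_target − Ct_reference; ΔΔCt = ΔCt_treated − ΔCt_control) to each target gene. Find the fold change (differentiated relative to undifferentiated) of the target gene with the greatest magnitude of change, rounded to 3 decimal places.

28.443

CDK7: ΔΔCt = (33.52−20.66) − (29.21−20.49) = 12.86 − 8.72 = 4.14; fold change = 2^-4.14 = 0.057
NFKB2: ΔΔCt = (20.61−20.66) − (25.27−20.49) = -0.05 − 4.78 = -4.83; fold change = 2^4.83 = 28.443
NFKB5: ΔΔCt = (25.96−20.66) − (27.47−20.49) = 5.30 − 6.98 = -1.68; fold change = 2^1.68 = 3.204
NFKB2 has the largest |ΔΔCt| = 4.83.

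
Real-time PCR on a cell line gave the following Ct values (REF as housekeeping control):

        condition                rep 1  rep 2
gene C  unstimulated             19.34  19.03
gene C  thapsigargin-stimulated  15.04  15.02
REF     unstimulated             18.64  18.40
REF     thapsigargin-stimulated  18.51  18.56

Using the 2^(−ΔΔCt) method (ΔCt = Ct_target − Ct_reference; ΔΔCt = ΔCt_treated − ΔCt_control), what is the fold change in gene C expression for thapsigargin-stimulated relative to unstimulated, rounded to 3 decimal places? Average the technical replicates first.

Mean Ct: gene C unstimulated 19.185; gene C thapsigargin-stimulated 15.030; REF unstimulated 18.520; REF thapsigargin-stimulated 18.535
ΔCt(unstimulated) = 19.185 − 18.520 = 0.665
ΔCt(thapsigargin-stimulated) = 15.030 − 18.535 = -3.505
ΔΔCt = -3.505 − 0.665 = -4.170
Fold change = 2^(−(-4.170)) = 2^4.170 = 18.0009

18.001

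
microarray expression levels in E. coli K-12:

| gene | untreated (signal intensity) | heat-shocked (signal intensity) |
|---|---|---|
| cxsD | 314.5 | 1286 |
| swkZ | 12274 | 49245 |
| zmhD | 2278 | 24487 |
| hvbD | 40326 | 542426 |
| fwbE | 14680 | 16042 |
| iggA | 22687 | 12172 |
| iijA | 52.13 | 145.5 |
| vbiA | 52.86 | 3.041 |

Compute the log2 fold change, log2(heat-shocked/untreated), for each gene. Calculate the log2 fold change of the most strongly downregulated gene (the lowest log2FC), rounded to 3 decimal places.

-4.120

log2(1286/314.5) = 2.032  (cxsD)
log2(49245/12274) = 2.004  (swkZ)
log2(24487/2278) = 3.426  (zmhD)
log2(542426/40326) = 3.750  (hvbD)
log2(16042/14680) = 0.128  (fwbE)
log2(12172/22687) = -0.898  (iggA)
log2(145.5/52.13) = 1.481  (iijA)
log2(3.041/52.86) = -4.120  (vbiA)
vbiA is most strongly downregulated.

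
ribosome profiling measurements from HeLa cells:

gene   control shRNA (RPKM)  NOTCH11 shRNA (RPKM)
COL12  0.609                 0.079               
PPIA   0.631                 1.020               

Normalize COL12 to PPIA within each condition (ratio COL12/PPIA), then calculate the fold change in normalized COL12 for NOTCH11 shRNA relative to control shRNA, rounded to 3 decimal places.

COL12/PPIA (control shRNA) = 0.609 / 0.631 = 0.96513
COL12/PPIA (NOTCH11 shRNA) = 0.079 / 1.020 = 0.077451
Fold change = 0.077451 / 0.96513 = 0.0802

0.080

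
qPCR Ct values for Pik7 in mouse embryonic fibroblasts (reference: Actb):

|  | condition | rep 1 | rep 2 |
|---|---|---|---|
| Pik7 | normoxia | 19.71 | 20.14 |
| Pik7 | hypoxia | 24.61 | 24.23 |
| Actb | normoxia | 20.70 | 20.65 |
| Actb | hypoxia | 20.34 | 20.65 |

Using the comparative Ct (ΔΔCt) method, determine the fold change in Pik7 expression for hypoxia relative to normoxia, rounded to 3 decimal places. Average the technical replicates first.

0.039

Mean Ct: Pik7 normoxia 19.925; Pik7 hypoxia 24.420; Actb normoxia 20.675; Actb hypoxia 20.495
ΔCt(normoxia) = 19.925 − 20.675 = -0.750
ΔCt(hypoxia) = 24.420 − 20.495 = 3.925
ΔΔCt = 3.925 − (-0.750) = 4.675
Fold change = 2^(−4.675) = 0.0391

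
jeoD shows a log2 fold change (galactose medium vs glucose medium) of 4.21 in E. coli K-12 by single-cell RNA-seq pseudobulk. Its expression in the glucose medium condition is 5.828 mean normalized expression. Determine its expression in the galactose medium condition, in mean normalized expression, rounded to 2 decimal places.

Fold change = 2^(4.21) = 18.5070
galactose medium expression = 5.828 × 18.5070 = 107.86

107.86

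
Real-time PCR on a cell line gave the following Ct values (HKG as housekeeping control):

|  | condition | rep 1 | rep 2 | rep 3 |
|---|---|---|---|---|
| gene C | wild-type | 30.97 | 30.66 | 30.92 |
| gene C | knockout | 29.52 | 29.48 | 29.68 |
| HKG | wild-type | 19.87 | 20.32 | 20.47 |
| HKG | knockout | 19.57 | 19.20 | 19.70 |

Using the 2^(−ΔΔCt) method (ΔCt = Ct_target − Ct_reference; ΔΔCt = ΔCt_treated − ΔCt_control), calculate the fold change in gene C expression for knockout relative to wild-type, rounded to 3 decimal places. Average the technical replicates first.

Mean Ct: gene C wild-type 30.850; gene C knockout 29.560; HKG wild-type 20.220; HKG knockout 19.490
ΔCt(wild-type) = 30.850 − 20.220 = 10.630
ΔCt(knockout) = 29.560 − 19.490 = 10.070
ΔΔCt = 10.070 − 10.630 = -0.560
Fold change = 2^(−(-0.560)) = 2^0.560 = 1.4743

1.474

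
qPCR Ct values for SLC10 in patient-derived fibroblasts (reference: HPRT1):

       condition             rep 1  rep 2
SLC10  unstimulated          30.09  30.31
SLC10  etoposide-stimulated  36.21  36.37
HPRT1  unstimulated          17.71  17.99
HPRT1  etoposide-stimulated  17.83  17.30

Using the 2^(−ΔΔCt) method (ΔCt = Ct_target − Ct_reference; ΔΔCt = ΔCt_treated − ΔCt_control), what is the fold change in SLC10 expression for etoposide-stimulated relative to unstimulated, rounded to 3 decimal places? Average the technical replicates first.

0.012

Mean Ct: SLC10 unstimulated 30.200; SLC10 etoposide-stimulated 36.290; HPRT1 unstimulated 17.850; HPRT1 etoposide-stimulated 17.565
ΔCt(unstimulated) = 30.200 − 17.850 = 12.350
ΔCt(etoposide-stimulated) = 36.290 − 17.565 = 18.725
ΔΔCt = 18.725 − 12.350 = 6.375
Fold change = 2^(−6.375) = 0.0120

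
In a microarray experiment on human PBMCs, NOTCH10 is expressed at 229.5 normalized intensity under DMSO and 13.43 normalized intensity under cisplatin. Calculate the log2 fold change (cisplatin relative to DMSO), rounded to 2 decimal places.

Fold change = 13.43 / 229.5 = 0.0585
log2(0.0585) = -4.095

-4.09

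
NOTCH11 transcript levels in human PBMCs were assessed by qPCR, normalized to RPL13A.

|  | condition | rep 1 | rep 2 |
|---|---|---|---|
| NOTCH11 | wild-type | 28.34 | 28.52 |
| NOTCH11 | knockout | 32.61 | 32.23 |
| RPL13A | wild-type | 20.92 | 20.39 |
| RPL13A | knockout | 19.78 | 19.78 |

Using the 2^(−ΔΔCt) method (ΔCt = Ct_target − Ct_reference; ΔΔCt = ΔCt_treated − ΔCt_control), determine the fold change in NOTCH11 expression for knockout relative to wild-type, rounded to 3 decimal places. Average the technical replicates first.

0.034

Mean Ct: NOTCH11 wild-type 28.430; NOTCH11 knockout 32.420; RPL13A wild-type 20.655; RPL13A knockout 19.780
ΔCt(wild-type) = 28.430 − 20.655 = 7.775
ΔCt(knockout) = 32.420 − 19.780 = 12.640
ΔΔCt = 12.640 − 7.775 = 4.865
Fold change = 2^(−4.865) = 0.0343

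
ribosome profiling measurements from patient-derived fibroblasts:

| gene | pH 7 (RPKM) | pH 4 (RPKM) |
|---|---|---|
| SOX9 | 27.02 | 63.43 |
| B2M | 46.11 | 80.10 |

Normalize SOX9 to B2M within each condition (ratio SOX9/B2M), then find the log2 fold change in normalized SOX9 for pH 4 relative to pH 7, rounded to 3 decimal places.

0.434

SOX9/B2M (pH 7) = 27.02 / 46.11 = 0.58599
SOX9/B2M (pH 4) = 63.43 / 80.10 = 0.79189
Fold change = 0.79189 / 0.58599 = 1.3514
log2(1.3514) = 0.4344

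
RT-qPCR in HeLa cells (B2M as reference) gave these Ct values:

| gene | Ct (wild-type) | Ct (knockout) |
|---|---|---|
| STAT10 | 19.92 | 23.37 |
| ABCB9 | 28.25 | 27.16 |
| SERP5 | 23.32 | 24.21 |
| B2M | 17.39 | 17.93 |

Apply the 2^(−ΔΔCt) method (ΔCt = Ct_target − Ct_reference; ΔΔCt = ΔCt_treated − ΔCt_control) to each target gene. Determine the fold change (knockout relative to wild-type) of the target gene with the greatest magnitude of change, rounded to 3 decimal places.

0.133

STAT10: ΔΔCt = (23.37−17.93) − (19.92−17.39) = 5.44 − 2.53 = 2.91; fold change = 2^-2.91 = 0.133
ABCB9: ΔΔCt = (27.16−17.93) − (28.25−17.39) = 9.23 − 10.86 = -1.63; fold change = 2^1.63 = 3.095
SERP5: ΔΔCt = (24.21−17.93) − (23.32−17.39) = 6.28 − 5.93 = 0.35; fold change = 2^-0.35 = 0.785
STAT10 has the largest |ΔΔCt| = 2.91.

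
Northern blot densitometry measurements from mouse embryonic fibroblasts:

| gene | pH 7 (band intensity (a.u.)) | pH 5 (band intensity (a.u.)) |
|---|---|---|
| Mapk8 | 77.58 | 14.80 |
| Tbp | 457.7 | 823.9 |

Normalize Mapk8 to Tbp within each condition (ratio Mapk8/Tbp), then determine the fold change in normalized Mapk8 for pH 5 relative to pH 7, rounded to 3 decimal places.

0.106

Mapk8/Tbp (pH 7) = 77.58 / 457.7 = 0.1695
Mapk8/Tbp (pH 5) = 14.80 / 823.9 = 0.017963
Fold change = 0.017963 / 0.1695 = 0.1060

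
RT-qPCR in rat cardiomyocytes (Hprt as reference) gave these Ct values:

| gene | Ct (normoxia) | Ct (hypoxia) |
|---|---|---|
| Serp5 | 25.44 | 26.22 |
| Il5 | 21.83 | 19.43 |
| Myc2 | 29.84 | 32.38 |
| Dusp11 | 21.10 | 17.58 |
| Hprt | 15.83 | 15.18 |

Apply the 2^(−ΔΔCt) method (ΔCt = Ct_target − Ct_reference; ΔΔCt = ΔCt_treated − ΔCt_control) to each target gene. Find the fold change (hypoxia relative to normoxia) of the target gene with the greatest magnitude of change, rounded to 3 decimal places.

0.110

Serp5: ΔΔCt = (26.22−15.18) − (25.44−15.83) = 11.04 − 9.61 = 1.43; fold change = 2^-1.43 = 0.371
Il5: ΔΔCt = (19.43−15.18) − (21.83−15.83) = 4.25 − 6.00 = -1.75; fold change = 2^1.75 = 3.364
Myc2: ΔΔCt = (32.38−15.18) − (29.84−15.83) = 17.20 − 14.01 = 3.19; fold change = 2^-3.19 = 0.110
Dusp11: ΔΔCt = (17.58−15.18) − (21.10−15.83) = 2.40 − 5.27 = -2.87; fold change = 2^2.87 = 7.311
Myc2 has the largest |ΔΔCt| = 3.19.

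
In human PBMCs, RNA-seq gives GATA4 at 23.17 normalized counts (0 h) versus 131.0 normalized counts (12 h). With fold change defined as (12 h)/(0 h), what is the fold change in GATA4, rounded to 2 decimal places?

5.65

Fold change = 131.0 / 23.17 = 5.654
GATA4 is upregulated.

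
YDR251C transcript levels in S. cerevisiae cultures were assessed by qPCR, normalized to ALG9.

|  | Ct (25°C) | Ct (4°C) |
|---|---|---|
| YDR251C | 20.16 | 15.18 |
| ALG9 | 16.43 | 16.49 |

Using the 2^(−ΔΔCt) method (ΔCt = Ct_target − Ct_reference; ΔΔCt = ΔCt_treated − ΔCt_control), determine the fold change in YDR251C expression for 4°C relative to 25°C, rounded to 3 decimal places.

ΔCt(25°C) = 20.160 − 16.430 = 3.730
ΔCt(4°C) = 15.180 − 16.490 = -1.310
ΔΔCt = -1.310 − 3.730 = -5.040
Fold change = 2^(−(-5.040)) = 2^5.040 = 32.8996

32.900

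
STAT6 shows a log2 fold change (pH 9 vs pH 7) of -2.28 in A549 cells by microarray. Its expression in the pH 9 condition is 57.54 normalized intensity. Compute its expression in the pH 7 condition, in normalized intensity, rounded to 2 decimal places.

Fold change = 2^(-2.28) = 0.2059
pH 7 expression = 57.54 / 0.2059 = 279.46

279.46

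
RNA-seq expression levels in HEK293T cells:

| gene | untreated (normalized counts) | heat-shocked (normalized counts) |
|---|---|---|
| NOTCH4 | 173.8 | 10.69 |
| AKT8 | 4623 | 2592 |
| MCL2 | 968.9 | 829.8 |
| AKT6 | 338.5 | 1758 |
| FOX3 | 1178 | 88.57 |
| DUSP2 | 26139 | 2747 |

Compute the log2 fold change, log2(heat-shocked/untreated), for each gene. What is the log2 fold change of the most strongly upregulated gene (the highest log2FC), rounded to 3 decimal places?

2.377

log2(10.69/173.8) = -4.023  (NOTCH4)
log2(2592/4623) = -0.835  (AKT8)
log2(829.8/968.9) = -0.224  (MCL2)
log2(1758/338.5) = 2.377  (AKT6)
log2(88.57/1178) = -3.733  (FOX3)
log2(2747/26139) = -3.250  (DUSP2)
AKT6 is most strongly upregulated.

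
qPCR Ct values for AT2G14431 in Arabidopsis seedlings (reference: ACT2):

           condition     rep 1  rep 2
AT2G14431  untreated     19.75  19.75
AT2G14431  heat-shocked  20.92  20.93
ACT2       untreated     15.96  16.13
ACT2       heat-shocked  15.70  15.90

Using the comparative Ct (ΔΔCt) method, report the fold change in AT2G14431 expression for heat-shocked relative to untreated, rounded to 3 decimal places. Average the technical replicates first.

Mean Ct: AT2G14431 untreated 19.750; AT2G14431 heat-shocked 20.925; ACT2 untreated 16.045; ACT2 heat-shocked 15.800
ΔCt(untreated) = 19.750 − 16.045 = 3.705
ΔCt(heat-shocked) = 20.925 − 15.800 = 5.125
ΔΔCt = 5.125 − 3.705 = 1.420
Fold change = 2^(−1.420) = 0.3737

0.374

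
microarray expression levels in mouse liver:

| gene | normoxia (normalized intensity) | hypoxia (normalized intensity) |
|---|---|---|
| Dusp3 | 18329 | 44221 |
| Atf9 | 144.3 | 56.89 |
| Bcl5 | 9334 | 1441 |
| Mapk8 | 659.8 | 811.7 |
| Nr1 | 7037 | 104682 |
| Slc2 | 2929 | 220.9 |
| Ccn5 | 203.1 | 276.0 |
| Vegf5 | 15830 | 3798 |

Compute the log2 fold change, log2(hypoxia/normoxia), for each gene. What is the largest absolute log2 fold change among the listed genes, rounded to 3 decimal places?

log2(44221/18329) = 1.271  (Dusp3)
log2(56.89/144.3) = -1.343  (Atf9)
log2(1441/9334) = -2.695  (Bcl5)
log2(811.7/659.8) = 0.299  (Mapk8)
log2(104682/7037) = 3.895  (Nr1)
log2(220.9/2929) = -3.729  (Slc2)
log2(276.0/203.1) = 0.442  (Ccn5)
log2(3798/15830) = -2.059  (Vegf5)
The largest magnitude belongs to Nr1.

3.895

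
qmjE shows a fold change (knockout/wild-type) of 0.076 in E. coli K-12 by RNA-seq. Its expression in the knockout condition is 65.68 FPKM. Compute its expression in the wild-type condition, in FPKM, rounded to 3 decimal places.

wild-type expression = 65.68 / 0.076 = 864.211

864.211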